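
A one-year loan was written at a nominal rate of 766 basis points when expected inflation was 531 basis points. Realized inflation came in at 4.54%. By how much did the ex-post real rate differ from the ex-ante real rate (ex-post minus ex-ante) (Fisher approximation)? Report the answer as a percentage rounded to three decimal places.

Ex-ante: 7.66% − 5.31% = 2.350%
Ex-post: 7.66% − 4.54% = 3.120%
Difference (ex-post − ex-ante) = 0.7700% → 0.770%.

0.770%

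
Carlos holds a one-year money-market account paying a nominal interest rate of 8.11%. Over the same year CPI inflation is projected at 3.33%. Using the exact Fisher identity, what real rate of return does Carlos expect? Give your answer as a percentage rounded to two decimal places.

4.63%

1 + r = 1.08110 / 1.03330 = 1.046260
r = 1.046260 − 1 = 4.6260%, i.e. 4.63%.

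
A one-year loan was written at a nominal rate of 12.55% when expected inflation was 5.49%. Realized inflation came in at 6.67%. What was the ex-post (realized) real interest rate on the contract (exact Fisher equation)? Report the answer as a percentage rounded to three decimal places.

5.512%

Ex-post: (1 + 0.1255)/(1 + 0.0667) − 1 = 5.5123%
So the realized real rate is 5.512%.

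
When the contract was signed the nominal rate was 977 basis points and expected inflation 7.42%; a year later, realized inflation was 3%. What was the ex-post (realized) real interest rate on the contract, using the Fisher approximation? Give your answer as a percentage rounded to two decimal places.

6.77%

Ex-post: 9.77% − 3% = 6.770%
So the realized real rate is 6.77%.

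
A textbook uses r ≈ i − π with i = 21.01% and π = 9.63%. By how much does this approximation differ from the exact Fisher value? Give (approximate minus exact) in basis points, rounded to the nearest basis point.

100 basis points

Approximate: r ≈ 21.010% − 9.630% = 11.3800%
Exact: (1 + 0.2101)/(1 + 0.0963) − 1 = 10.3804%
Error = 11.3800% − 10.3804% = 0.9996% → 100 basis points.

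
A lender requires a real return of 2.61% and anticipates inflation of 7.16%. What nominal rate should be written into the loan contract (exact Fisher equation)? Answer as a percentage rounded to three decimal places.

(1 + i) = (1 + r)(1 + π) = 1.02610 × 1.07160 = 1.09956876
i = 1.09956876 − 1, so the required nominal rate is 9.957%.

9.957%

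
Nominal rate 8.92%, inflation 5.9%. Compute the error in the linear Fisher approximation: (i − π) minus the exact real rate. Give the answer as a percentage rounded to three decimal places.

Approximate: r ≈ 8.920% − 5.900% = 3.0200%
Exact: (1 + 0.0892)/(1 + 0.0590) − 1 = 2.8517%
Error = 3.0200% − 2.8517% = 0.1683% → 0.168%.

0.168%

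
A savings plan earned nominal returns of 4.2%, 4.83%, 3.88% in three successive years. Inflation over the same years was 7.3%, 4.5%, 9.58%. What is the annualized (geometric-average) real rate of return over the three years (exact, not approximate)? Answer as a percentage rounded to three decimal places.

Compound the nominal returns: 1.0420 × 1.0483 × 1.0388 = 1.13471095.
Compound inflation: 1.0730 × 1.0450 × 1.0958 = 1.22870410.
Deflate: 1.13471095 / 1.22870410 = 0.92350221.
Annualized real rate = 0.92350221^(1/3) − 1 = -2.6179% → -2.618%.

-2.618%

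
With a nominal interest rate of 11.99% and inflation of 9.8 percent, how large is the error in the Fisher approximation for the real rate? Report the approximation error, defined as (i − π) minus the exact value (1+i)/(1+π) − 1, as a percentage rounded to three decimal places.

0.195%

Approximate: r ≈ 11.990% − 9.800% = 2.1900%
Exact: (1 + 0.1199)/(1 + 0.0980) − 1 = 1.99454%
Error = 2.1900% − 1.99454% = 0.19546% → 0.195%.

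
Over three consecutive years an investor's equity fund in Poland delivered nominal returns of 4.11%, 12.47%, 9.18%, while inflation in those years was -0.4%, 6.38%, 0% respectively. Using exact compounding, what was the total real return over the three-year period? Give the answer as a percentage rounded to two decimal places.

20.66%

Nominal growth factor = 1.0411 × 1.1247 × 1.0918 = 1.278416
Price-level growth factor = 0.9960 × 1.0638 × 1.0000 = 1.059545
Real growth factor = 1.278416 / 1.059545 = 1.206571
Total real return = 1.206571 − 1 → 20.66%.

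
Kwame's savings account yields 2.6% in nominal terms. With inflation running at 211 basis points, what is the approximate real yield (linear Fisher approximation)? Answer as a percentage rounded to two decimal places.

r ≈ i − π = 2.6% − 2.11% = 0.49%.

0.49%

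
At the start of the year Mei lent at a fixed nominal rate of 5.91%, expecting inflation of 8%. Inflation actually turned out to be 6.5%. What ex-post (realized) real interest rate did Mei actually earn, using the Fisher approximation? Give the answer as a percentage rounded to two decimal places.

Ex-post: 5.91% − 6.5% = -0.590%
So the realized real rate is -0.59%.

-0.59%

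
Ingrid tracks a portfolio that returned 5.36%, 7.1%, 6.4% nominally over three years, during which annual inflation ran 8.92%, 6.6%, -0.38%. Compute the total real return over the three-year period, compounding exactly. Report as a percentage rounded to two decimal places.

3.80%

Nominal growth factor = 1.0536 × 1.0710 × 1.0640 = 1.200624
Price-level growth factor = 1.0892 × 1.0660 × 0.9962 = 1.156675
Real growth factor = 1.200624 / 1.156675 = 1.037996
Total real return = 1.037996 − 1 → 3.80%.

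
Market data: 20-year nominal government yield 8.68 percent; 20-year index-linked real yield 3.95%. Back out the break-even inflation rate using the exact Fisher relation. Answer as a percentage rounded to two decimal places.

(1 + π) = (1 + i)/(1 + r) = 1.08680 / 1.03950 = 1.045503
Break-even inflation = 1.045503 − 1 → 4.55%.

4.55%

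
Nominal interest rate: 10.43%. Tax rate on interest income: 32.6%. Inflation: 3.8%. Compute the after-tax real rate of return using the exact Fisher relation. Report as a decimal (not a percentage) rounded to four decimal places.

After-tax nominal return = 10.43% × (1 − 0.326) = 7.02982%.
1 + r = 1.0702982 / 1.03800 = 1.031116
After-tax real rate = 1.031116 − 1 → 0.0311.

0.0311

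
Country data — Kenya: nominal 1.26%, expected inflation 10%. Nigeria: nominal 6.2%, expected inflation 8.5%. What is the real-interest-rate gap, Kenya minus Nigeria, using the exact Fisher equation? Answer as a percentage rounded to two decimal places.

-5.83%

Kenya: (1 + 0.0126)/(1 + 0.1000) − 1 = -7.9455%
Nigeria: (1 + 0.0620)/(1 + 0.0850) − 1 = -2.1198%
Differential = -7.9455% − (-2.1198%) = -5.8256% → -5.83%.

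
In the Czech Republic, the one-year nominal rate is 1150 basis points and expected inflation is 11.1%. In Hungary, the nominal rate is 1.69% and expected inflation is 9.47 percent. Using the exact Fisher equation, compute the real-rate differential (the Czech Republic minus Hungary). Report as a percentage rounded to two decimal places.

7.47%

The Czech Republic: (1 + 0.1150)/(1 + 0.1110) − 1 = 0.3600%
Hungary: (1 + 0.0169)/(1 + 0.0947) − 1 = -7.1070%
Differential = 0.3600% − (-7.1070%) = 7.4670% → 7.47%.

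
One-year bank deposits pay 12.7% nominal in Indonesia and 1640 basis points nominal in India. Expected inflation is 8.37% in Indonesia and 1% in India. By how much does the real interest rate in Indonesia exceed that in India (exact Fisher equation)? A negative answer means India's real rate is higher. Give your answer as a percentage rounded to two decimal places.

-11.25%

Indonesia: (1 + 0.1270)/(1 + 0.0837) − 1 = 3.9956%
India: (1 + 0.1640)/(1 + 0.0100) − 1 = 15.2475%
Differential = 3.9956% − 15.2475% = -11.2520% → -11.25%.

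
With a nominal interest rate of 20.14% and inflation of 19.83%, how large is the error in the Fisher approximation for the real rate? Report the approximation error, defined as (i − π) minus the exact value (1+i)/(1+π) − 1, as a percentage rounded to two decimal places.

Approximate: r ≈ 20.140% − 19.830% = 0.3100%
Exact: (1 + 0.2014)/(1 + 0.1983) − 1 = 0.2587%
Error = 0.3100% − 0.2587% = 0.0513% → 0.05%.

0.05%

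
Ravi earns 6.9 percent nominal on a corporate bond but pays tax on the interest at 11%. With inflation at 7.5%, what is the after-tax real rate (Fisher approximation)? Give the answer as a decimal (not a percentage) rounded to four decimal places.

After-tax nominal return = 6.9% × (1 − 0.11) = 6.1410%.
r ≈ 6.1410% − 7.5% → -0.0136.

-0.0136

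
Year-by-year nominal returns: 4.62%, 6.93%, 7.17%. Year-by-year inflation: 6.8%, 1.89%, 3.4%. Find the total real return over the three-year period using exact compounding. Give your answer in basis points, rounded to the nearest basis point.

655 basis points

Nominal growth factor = 1.0462 × 1.0693 × 1.0717 = 1.198913
Price-level growth factor = 1.0680 × 1.0189 × 1.0340 = 1.125183
Real growth factor = 1.198913 / 1.125183 = 1.065526
Total real return = 1.065526 − 1 → 655 basis points.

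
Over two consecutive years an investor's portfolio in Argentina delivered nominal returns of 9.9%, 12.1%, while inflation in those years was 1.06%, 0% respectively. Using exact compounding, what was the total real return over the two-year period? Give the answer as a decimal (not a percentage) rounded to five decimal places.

0.21906

Compound the nominal returns: 1.0990 × 1.1210 = 1.231979.
Compound inflation: 1.0106 × 1.0000 = 1.010600.
Deflate: 1.231979 / 1.010600 = 1.219057.
Total real return = 1.219057 − 1 → 0.21906.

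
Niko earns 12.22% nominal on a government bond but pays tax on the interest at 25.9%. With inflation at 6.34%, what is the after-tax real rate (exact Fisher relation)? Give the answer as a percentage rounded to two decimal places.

2.55%

After-tax nominal return = 12.22% × (1 − 0.259) = 9.05502%.
1 + r = 1.0905502 / 1.06340 = 1.025532
After-tax real rate = 1.025532 − 1 → 2.55%.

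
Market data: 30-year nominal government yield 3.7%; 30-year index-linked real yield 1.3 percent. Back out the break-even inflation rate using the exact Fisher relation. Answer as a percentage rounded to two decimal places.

(1 + π) = (1 + i)/(1 + r) = 1.03700 / 1.01300 = 1.023692
Break-even inflation = 1.023692 − 1 → 2.37%.

2.37%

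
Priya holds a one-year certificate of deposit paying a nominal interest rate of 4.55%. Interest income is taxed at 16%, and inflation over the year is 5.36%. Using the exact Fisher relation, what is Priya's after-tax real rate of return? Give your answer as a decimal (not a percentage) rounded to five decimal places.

-0.01460

After-tax nominal return = 4.55% × (1 − 0.16) = 3.8220%.
1 + r = 1.03822 / 1.05360 = 0.985402
After-tax real rate = 0.985402 − 1 → -0.01460.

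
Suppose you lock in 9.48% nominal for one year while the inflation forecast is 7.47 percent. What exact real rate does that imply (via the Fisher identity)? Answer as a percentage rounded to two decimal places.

1.87%

1 + r = 1.09480 / 1.07470 = 1.018703
r = 1.018703 − 1 = 1.8703%, i.e. 1.87%.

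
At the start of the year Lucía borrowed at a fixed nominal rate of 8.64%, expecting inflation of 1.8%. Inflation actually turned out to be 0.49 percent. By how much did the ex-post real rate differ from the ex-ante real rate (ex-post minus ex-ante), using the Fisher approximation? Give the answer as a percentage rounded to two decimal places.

1.31%

Ex-ante: 8.64% − 1.8% = 6.840%
Ex-post: 8.64% − 0.49% = 8.150%
Difference (ex-post − ex-ante) = 1.3100% → 1.31%.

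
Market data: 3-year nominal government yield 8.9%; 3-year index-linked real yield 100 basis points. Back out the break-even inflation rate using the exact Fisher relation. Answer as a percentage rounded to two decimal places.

7.82%

(1 + π) = (1 + i)/(1 + r) = 1.08900 / 1.01000 = 1.078218
Break-even inflation = 1.078218 − 1 → 7.82%.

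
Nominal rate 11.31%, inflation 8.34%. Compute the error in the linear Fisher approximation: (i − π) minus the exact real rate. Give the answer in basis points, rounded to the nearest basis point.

23 basis points

Approximate: r ≈ 11.310% − 8.340% = 2.9700%
Exact: (1 + 0.1131)/(1 + 0.0834) − 1 = 2.7414%
Error = 2.9700% − 2.7414% = 0.2286% → 23 basis points.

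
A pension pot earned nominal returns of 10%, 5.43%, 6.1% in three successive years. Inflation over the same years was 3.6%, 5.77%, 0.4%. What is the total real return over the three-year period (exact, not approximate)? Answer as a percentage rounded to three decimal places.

Compound the nominal returns: 1.1000 × 1.0543 × 1.0610 = 1.230474.
Compound inflation: 1.0360 × 1.0577 × 1.0040 = 1.100160.
Deflate: 1.230474 / 1.100160 = 1.118449.
Total real return = 1.118449 − 1 → 11.845%.

11.845%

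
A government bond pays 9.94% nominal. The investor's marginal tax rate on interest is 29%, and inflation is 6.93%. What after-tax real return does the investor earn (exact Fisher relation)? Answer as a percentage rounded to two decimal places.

0.12%

After-tax nominal return = 9.94% × (1 − 0.29) = 7.0574%.
1 + r = 1.070574 / 1.06930 = 1.001191
After-tax real rate = 1.001191 − 1 → 0.12%.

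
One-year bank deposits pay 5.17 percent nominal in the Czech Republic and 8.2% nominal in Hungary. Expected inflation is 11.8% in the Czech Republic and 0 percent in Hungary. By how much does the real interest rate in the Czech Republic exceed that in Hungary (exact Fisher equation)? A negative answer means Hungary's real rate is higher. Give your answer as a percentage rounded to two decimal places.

The Czech Republic: (1 + 0.0517)/(1 + 0.1180) − 1 = -5.9302%
Hungary: (1 + 0.0820)/(1 + 0.0000) − 1 = 8.2000%
Differential = -5.9302% − 8.2000% = -14.1302% → -14.13%.

-14.13%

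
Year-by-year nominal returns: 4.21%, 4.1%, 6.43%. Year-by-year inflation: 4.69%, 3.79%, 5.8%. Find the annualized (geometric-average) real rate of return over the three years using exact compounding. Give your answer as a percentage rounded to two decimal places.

Compound the nominal returns: 1.0421 × 1.0410 × 1.0643 = 1.15458042.
Compound inflation: 1.0469 × 1.0379 × 1.0580 = 1.14959901.
Deflate: 1.15458042 / 1.14959901 = 1.00433317.
Annualized real rate = 1.00433317^(1/3) − 1 = 0.1442% → 0.14%.

0.14%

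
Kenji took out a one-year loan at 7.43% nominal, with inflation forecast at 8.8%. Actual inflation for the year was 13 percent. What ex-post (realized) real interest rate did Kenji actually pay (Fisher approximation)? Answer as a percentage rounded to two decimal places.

-5.57%

Ex-post: 7.43% − 13% = -5.570%
So the realized real rate is -5.57%.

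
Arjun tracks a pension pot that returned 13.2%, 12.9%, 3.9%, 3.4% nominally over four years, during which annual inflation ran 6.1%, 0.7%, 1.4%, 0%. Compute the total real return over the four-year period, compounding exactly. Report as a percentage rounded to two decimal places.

26.73%

Nominal growth factor = 1.1320 × 1.1290 × 1.0390 × 1.0340 = 1.373019
Price-level growth factor = 1.0610 × 1.0070 × 1.0140 × 1.0000 = 1.083385
Real growth factor = 1.373019 / 1.083385 = 1.267341
Total real return = 1.267341 − 1 → 26.73%.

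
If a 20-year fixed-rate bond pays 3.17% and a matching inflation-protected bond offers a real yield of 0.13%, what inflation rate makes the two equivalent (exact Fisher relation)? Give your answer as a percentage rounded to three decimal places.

(1 + π) = (1 + i)/(1 + r) = 1.03170 / 1.00130 = 1.030361
Break-even inflation = 1.030361 − 1 → 3.036%.

3.036%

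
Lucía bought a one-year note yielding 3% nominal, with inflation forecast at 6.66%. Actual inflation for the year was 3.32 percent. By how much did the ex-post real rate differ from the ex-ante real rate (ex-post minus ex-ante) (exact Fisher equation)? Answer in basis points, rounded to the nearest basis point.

312 basis points

Ex-ante: (1 + 0.0300)/(1 + 0.0666) − 1 = -3.4315%
Ex-post: (1 + 0.0300)/(1 + 0.0332) − 1 = -0.3097%
Difference (ex-post − ex-ante) = 3.1217% → 312 basis points.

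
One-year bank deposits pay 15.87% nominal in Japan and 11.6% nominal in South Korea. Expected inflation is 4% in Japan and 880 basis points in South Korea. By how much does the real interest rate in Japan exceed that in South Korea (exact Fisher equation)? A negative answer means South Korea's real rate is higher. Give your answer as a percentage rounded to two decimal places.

8.84%

Japan: (1 + 0.1587)/(1 + 0.0400) − 1 = 11.4135%
South Korea: (1 + 0.1160)/(1 + 0.0880) − 1 = 2.5735%
Differential = 11.4135% − 2.5735% = 8.8399% → 8.84%.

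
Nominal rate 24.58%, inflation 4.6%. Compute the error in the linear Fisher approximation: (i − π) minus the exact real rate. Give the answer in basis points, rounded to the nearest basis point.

88 basis points

Approximate: r ≈ 24.580% − 4.600% = 19.9800%
Exact: (1 + 0.2458)/(1 + 0.0460) − 1 = 19.1013%
Error = 19.9800% − 19.1013% = 0.8787% → 88 basis points.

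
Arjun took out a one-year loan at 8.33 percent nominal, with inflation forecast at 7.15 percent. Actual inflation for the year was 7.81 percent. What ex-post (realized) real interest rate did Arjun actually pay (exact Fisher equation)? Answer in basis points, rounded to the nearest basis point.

Ex-post: (1 + 0.0833)/(1 + 0.0781) − 1 = 0.4823%
So the realized real rate is 48 basis points.

48 basis points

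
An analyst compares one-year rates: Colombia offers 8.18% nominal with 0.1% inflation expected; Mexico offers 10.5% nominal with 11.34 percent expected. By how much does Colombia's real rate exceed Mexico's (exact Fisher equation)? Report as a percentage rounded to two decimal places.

Colombia: (1 + 0.0818)/(1 + 0.0010) − 1 = 8.0719%
Mexico: (1 + 0.1050)/(1 + 0.1134) − 1 = -0.7544%
Differential = 8.0719% − (-0.7544%) = 8.8264% → 8.83%.

8.83%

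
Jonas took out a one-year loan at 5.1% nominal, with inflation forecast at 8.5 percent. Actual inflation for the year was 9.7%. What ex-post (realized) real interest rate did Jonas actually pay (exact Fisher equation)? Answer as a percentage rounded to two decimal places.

-4.19%

Ex-post: (1 + 0.0510)/(1 + 0.0970) − 1 = -4.1933%
So the realized real rate is -4.19%.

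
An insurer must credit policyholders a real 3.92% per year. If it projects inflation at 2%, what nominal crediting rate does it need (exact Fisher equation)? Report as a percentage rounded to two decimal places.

(1 + i) = (1 + r)(1 + π) = 1.03920 × 1.02000 = 1.059984
i = 1.059984 − 1, so the required nominal rate is 6.00%.

6.00%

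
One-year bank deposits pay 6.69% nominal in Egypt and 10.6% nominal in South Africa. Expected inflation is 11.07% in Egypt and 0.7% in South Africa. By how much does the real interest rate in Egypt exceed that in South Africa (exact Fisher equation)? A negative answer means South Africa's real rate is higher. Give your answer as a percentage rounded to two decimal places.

Egypt: (1 + 0.0669)/(1 + 0.1107) − 1 = -3.9435%
South Africa: (1 + 0.1060)/(1 + 0.0070) − 1 = 9.8312%
Differential = -3.9435% − 9.8312% = -13.7746% → -13.77%.

-13.77%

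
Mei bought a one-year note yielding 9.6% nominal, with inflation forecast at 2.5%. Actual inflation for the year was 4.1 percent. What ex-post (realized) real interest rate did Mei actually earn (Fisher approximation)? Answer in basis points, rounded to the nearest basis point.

Ex-post: 9.6% − 4.1% = 5.500%
So the realized real rate is 550 basis points.

550 basis points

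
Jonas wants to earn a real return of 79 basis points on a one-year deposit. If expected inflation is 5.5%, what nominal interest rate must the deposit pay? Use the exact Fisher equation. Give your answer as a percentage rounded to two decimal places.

6.33%

(1 + i) = (1 + r)(1 + π) = 1.00790 × 1.05500 = 1.0633345
i = 1.0633345 − 1, so the required nominal rate is 6.33%.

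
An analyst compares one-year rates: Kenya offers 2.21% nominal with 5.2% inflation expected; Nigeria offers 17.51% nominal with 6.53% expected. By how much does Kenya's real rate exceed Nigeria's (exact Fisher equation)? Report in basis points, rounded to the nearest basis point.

Kenya: (1 + 0.0221)/(1 + 0.0520) − 1 = -2.8422%
Nigeria: (1 + 0.1751)/(1 + 0.0653) − 1 = 10.3070%
Differential = -2.8422% − 10.3070% = -13.1492% → -1315 basis points.

-1315 basis points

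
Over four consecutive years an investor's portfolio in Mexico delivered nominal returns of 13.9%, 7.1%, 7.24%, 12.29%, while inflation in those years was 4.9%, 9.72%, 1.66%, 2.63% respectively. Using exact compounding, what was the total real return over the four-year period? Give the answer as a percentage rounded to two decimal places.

Nominal growth factor = 1.1390 × 1.0710 × 1.0724 × 1.1229 = 1.468964
Price-level growth factor = 1.0490 × 1.0972 × 1.0166 × 1.0263 = 1.200842
Real growth factor = 1.468964 / 1.200842 = 1.223279
Total real return = 1.223279 − 1 → 22.33%.

22.33%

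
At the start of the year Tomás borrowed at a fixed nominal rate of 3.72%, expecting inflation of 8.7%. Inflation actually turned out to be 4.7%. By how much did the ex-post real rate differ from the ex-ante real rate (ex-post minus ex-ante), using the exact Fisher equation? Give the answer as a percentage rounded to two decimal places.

Ex-ante: (1 + 0.0372)/(1 + 0.0870) − 1 = -4.5814%
Ex-post: (1 + 0.0372)/(1 + 0.0470) − 1 = -0.9360%
Difference (ex-post − ex-ante) = 3.6454% → 3.65%.

3.65%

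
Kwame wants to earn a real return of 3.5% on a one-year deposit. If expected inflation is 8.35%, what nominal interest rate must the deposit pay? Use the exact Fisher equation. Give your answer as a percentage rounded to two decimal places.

(1 + i) = (1 + r)(1 + π) = 1.03500 × 1.08350 = 1.1214225
i = 1.1214225 − 1, so the required nominal rate is 12.14%.

12.14%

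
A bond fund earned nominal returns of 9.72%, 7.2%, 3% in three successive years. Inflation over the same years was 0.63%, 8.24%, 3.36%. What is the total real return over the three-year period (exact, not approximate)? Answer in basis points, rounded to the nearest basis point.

761 basis points

Compound the nominal returns: 1.0972 × 1.0720 × 1.0300 = 1.211484.
Compound inflation: 1.0063 × 1.0824 × 1.0336 = 1.125817.
Deflate: 1.211484 / 1.125817 = 1.076094.
Total real return = 1.076094 − 1 → 761 basis points.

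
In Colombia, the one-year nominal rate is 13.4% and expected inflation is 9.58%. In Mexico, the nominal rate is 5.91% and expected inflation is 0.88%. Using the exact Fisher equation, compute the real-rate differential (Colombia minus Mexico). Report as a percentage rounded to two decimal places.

Colombia: (1 + 0.1340)/(1 + 0.0958) − 1 = 3.4860%
Mexico: (1 + 0.0591)/(1 + 0.0088) − 1 = 4.9861%
Differential = 3.4860% − 4.9861% = -1.5001% → -1.50%.

-1.50%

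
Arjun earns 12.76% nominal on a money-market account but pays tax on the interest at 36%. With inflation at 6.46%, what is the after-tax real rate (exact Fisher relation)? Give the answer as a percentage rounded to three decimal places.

After-tax nominal return = 12.76% × (1 − 0.36) = 8.1664%.
1 + r = 1.081664 / 1.06460 = 1.016029
After-tax real rate = 1.016029 − 1 → 1.603%.

1.603%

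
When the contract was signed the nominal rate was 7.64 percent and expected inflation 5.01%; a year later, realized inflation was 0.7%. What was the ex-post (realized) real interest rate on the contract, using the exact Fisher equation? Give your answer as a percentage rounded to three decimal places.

Ex-post: (1 + 0.0764)/(1 + 0.0070) − 1 = 6.8918%
So the realized real rate is 6.892%.

6.892%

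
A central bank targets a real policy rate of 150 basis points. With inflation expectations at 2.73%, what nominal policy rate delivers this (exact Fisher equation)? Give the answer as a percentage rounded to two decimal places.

4.27%

(1 + i) = (1 + r)(1 + π) = 1.01500 × 1.02730 = 1.0427095
i = 1.0427095 − 1, so the required nominal rate is 4.27%.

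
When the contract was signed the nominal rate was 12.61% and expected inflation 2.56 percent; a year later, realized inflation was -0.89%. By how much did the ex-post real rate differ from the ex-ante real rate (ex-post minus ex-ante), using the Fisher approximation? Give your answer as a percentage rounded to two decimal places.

3.45%

Ex-ante: 12.61% − 2.56% = 10.050%
Ex-post: 12.61% − (-0.89%) = 13.500%
Difference (ex-post − ex-ante) = 3.4500% → 3.45%.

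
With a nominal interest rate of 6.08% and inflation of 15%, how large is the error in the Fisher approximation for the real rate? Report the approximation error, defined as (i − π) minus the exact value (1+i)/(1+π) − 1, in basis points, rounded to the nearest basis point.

Approximate: r ≈ 6.080% − 15.000% = -8.9200%
Exact: (1 + 0.0608)/(1 + 0.1500) − 1 = -7.7565%
Error = -8.9200% − (-7.7565%) = -1.1635% → -116 basis points.

-116 basis points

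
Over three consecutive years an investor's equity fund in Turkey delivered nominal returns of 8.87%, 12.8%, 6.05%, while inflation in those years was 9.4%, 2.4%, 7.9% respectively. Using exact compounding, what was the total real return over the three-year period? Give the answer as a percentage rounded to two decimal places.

7.74%

Nominal growth factor = 1.0887 × 1.1280 × 1.0605 = 1.302351
Price-level growth factor = 1.0940 × 1.0240 × 1.0790 = 1.208756
Real growth factor = 1.302351 / 1.208756 = 1.077431
Total real return = 1.077431 − 1 → 7.74%.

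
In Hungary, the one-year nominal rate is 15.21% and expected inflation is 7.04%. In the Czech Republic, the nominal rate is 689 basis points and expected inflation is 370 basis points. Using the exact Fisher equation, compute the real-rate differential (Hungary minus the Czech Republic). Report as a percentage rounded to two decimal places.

Hungary: (1 + 0.1521)/(1 + 0.0704) − 1 = 7.6327%
The Czech Republic: (1 + 0.0689)/(1 + 0.0370) − 1 = 3.0762%
Differential = 7.6327% − 3.0762% = 4.5565% → 4.56%.

4.56%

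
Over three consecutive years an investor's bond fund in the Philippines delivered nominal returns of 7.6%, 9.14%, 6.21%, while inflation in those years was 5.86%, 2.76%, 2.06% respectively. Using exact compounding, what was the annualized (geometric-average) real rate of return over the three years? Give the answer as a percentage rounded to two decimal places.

3.96%

Compound the nominal returns: 1.0760 × 1.0914 × 1.0621 = 1.24727331.
Compound inflation: 1.0586 × 1.0276 × 1.0206 = 1.11022640.
Deflate: 1.24727331 / 1.11022640 = 1.12344051.
Annualized real rate = 1.12344051^(1/3) − 1 = 3.9561% → 3.96%.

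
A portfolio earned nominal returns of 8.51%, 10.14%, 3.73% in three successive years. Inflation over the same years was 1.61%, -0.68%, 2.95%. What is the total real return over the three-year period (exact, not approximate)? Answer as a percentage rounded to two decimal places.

19.32%

Compound the nominal returns: 1.0851 × 1.1014 × 1.0373 = 1.239707.
Compound inflation: 1.0161 × 0.9932 × 1.0295 = 1.038962.
Deflate: 1.239707 / 1.038962 = 1.193218.
Total real return = 1.193218 − 1 → 19.32%.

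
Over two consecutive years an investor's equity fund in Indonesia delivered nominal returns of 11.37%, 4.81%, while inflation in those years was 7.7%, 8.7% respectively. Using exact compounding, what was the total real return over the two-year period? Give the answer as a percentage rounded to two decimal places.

Nominal growth factor = 1.1137 × 1.0481 = 1.167269
Price-level growth factor = 1.0770 × 1.0870 = 1.170699
Real growth factor = 1.167269 / 1.170699 = 0.997070
Total real return = 0.997070 − 1 → -0.29%.

-0.29%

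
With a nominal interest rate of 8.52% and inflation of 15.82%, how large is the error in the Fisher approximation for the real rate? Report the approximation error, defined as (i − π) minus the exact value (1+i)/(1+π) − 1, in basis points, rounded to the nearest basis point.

Approximate: r ≈ 8.520% − 15.820% = -7.3000%
Exact: (1 + 0.0852)/(1 + 0.1582) − 1 = -6.3029%
Error = -7.3000% − (-6.3029%) = -0.9971% → -100 basis points.

-100 basis points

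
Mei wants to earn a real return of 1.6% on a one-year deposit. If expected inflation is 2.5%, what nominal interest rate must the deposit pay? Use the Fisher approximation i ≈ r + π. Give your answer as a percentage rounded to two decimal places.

4.10%

i ≈ r + π = 1.6% + 2.5% = 4.10%.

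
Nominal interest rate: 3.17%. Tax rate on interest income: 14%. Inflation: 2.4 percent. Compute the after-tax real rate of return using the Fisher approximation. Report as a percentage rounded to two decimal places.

After-tax nominal return = 3.17% × (1 − 0.14) = 2.7262%.
r ≈ 2.7262% − 2.4% → 0.33%.

0.33%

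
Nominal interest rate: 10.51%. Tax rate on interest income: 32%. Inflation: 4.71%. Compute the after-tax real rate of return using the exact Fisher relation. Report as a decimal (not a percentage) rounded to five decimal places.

After-tax nominal return = 10.51% × (1 − 0.32) = 7.1468%.
1 + r = 1.071468 / 1.04710 = 1.023272
After-tax real rate = 1.023272 − 1 → 0.02327.

0.02327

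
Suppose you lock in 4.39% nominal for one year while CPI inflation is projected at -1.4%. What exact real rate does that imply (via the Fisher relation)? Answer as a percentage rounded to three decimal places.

5.872%

By the Fisher relation, 1 + r = (1 + i)/(1 + π).
1 + r = 1.04390 / 0.98600 = 1.058722
r = 1.058722 − 1 = 5.8722%, i.e. 5.872%.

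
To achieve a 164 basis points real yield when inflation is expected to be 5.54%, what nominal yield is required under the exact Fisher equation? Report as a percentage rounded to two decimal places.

7.27%

(1 + i) = (1 + r)(1 + π) = 1.01640 × 1.05540 = 1.07270856
i = 1.07270856 − 1, so the required nominal rate is 7.27%.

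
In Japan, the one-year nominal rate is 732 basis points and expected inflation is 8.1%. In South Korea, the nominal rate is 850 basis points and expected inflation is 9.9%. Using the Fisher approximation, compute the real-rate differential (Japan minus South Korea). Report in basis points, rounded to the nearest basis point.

Japan: 7.32% − 8.1% = -0.780%
South Korea: 8.5% − 9.9% = -1.400%
Differential = 0.620% → 62 basis points.

62 basis points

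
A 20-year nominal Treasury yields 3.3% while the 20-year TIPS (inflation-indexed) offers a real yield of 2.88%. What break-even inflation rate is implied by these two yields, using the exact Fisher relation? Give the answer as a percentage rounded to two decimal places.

0.41%

(1 + π) = (1 + i)/(1 + r) = 1.03300 / 1.02880 = 1.004082
Break-even inflation = 1.004082 − 1 → 0.41%.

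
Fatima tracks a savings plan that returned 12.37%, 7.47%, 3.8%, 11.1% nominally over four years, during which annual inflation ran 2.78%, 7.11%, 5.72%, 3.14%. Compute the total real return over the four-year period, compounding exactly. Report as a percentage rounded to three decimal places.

16.018%

Compound the nominal returns: 1.1237 × 1.0747 × 1.0380 × 1.1110 = 1.392673.
Compound inflation: 1.0278 × 1.0711 × 1.0572 × 1.0314 = 1.200392.
Deflate: 1.392673 / 1.200392 = 1.160182.
Total real return = 1.160182 − 1 → 16.018%.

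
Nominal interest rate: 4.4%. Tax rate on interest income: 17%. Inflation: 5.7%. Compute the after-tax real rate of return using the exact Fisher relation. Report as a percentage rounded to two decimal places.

-1.94%

After-tax nominal return = 4.4% × (1 − 0.17) = 3.6520%.
1 + r = 1.03652 / 1.05700 = 0.980624
After-tax real rate = 0.980624 − 1 → -1.94%.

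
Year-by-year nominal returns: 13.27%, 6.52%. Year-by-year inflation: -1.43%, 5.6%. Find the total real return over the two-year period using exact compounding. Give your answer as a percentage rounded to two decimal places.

15.91%

Nominal growth factor = 1.1327 × 1.0652 = 1.206552
Price-level growth factor = 0.9857 × 1.0560 = 1.040899
Real growth factor = 1.206552 / 1.040899 = 1.159144
Total real return = 1.159144 − 1 → 15.91%.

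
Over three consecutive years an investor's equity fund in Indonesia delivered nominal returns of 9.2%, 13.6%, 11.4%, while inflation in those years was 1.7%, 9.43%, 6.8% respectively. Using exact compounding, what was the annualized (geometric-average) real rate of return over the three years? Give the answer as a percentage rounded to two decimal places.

Nominal growth factor = 1.0920 × 1.1360 × 1.1140 = 1.38193037
Price-level growth factor = 1.0170 × 1.0943 × 1.0680 = 1.18858051
Real growth factor = 1.38193037 / 1.18858051 = 1.16267292
Annualized real rate = 1.16267292^(1/3) − 1 = 5.1524% → 5.15%.

5.15%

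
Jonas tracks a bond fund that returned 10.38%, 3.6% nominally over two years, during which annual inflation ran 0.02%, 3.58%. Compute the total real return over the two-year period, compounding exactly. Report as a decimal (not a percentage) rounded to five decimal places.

Nominal growth factor = 1.1038 × 1.0360 = 1.143537
Price-level growth factor = 1.0002 × 1.0358 = 1.036007
Real growth factor = 1.143537 / 1.036007 = 1.103792
Total real return = 1.103792 − 1 → 0.10379.

0.10379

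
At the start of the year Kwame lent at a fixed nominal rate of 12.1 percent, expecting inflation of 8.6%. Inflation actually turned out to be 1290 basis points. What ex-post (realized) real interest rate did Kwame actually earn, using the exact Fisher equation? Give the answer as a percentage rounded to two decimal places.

-0.71%

Ex-post: (1 + 0.1210)/(1 + 0.1290) − 1 = -0.7086%
So the realized real rate is -0.71%.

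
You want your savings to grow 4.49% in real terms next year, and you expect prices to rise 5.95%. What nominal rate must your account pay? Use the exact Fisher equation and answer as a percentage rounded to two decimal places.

(1 + i) = (1 + r)(1 + π) = 1.04490 × 1.05950 = 1.10707155
i = 1.10707155 − 1, so the required nominal rate is 10.71%.

10.71%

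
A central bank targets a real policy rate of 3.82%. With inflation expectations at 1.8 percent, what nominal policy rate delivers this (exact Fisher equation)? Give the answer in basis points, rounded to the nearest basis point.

(1 + i) = (1 + r)(1 + π) = 1.03820 × 1.01800 = 1.0568876
i = 1.0568876 − 1, so the required nominal rate is 569 basis points.

569 basis points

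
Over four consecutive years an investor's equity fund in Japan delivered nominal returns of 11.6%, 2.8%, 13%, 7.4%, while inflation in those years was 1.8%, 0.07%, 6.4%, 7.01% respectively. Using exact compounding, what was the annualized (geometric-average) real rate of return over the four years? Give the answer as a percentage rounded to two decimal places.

Nominal growth factor = 1.1160 × 1.0280 × 1.1300 × 1.0740 = 1.39232312
Price-level growth factor = 1.0180 × 1.0007 × 1.0640 × 1.0701 = 1.15989231
Real growth factor = 1.39232312 / 1.15989231 = 1.20038999
Annualized real rate = 1.20038999^(1/4) − 1 = 4.6720% → 4.67%.

4.67%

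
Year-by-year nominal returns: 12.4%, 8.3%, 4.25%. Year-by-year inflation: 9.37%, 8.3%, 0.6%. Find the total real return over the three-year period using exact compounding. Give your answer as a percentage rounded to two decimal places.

6.50%

Compound the nominal returns: 1.1240 × 1.0830 × 1.0425 = 1.269027.
Compound inflation: 1.0937 × 1.0830 × 1.0060 = 1.191584.
Deflate: 1.269027 / 1.191584 = 1.064992.
Total real return = 1.064992 − 1 → 6.50%.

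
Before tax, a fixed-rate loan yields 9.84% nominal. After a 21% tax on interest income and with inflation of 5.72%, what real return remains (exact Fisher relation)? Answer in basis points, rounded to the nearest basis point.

194 basis points

After-tax nominal return = 9.84% × (1 − 0.21) = 7.7736%.
1 + r = 1.077736 / 1.05720 = 1.019425
After-tax real rate = 1.019425 − 1 → 194 basis points.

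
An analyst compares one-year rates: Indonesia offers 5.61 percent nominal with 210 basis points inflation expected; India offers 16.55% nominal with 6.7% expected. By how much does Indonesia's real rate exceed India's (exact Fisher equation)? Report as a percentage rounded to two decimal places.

-5.79%

Indonesia: (1 + 0.0561)/(1 + 0.0210) − 1 = 3.4378%
India: (1 + 0.1655)/(1 + 0.0670) − 1 = 9.2315%
Differential = 3.4378% − 9.2315% = -5.7937% → -5.79%.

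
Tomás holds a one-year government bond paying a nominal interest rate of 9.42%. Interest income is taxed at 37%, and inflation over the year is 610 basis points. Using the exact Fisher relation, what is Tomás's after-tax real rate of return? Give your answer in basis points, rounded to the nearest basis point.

-16 basis points

After-tax nominal return = 9.42% × (1 − 0.37) = 5.9346%.
1 + r = 1.059346 / 1.06100 = 0.998441
After-tax real rate = 0.998441 − 1 → -16 basis points.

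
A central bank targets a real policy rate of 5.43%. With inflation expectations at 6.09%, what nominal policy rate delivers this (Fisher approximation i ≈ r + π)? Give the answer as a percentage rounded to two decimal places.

11.52%

i ≈ r + π = 5.43% + 6.09% = 11.52%.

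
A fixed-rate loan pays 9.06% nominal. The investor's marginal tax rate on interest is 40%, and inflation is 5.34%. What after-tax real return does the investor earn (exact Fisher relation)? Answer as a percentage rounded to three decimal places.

0.091%

After-tax nominal return = 9.06% × (1 − 0.4) = 5.4360%.
1 + r = 1.05436 / 1.05340 = 1.000911
After-tax real rate = 1.000911 − 1 → 0.091%.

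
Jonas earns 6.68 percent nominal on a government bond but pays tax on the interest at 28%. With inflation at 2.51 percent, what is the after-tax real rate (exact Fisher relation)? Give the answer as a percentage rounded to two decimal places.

After-tax nominal return = 6.68% × (1 − 0.28) = 4.8096%.
1 + r = 1.048096 / 1.02510 = 1.022433
After-tax real rate = 1.022433 − 1 → 2.24%.

2.24%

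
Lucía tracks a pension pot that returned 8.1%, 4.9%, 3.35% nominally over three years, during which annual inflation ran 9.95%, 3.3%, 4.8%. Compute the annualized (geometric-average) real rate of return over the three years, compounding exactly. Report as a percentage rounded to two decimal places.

Nominal growth factor = 1.0810 × 1.0490 × 1.0335 = 1.17195696
Price-level growth factor = 1.0995 × 1.0330 × 1.0480 = 1.19030111
Real growth factor = 1.17195696 / 1.19030111 = 0.98458865
Annualized real rate = 0.98458865^(1/3) − 1 = -0.5164% → -0.52%.

-0.52%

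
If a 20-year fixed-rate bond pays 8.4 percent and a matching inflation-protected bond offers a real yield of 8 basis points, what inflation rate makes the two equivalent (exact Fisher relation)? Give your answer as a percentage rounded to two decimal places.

8.31%

(1 + π) = (1 + i)/(1 + r) = 1.08400 / 1.00080 = 1.083133
Break-even inflation = 1.083133 − 1 → 8.31%.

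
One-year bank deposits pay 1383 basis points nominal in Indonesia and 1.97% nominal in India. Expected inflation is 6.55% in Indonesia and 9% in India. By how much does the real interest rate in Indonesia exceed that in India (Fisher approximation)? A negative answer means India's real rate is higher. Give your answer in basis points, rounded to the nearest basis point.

1431 basis points

Indonesia: 13.83% − 6.55% = 7.280%
India: 1.97% − 9% = -7.030%
Differential = 14.310% → 1431 basis points.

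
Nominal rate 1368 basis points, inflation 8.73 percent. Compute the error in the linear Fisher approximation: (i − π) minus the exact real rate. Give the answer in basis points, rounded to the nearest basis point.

Approximate: r ≈ 13.680% − 8.730% = 4.9500%
Exact: (1 + 0.1368)/(1 + 0.0873) − 1 = 4.5526%
Error = 4.9500% − 4.5526% = 0.3974% → 40 basis points.

40 basis points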